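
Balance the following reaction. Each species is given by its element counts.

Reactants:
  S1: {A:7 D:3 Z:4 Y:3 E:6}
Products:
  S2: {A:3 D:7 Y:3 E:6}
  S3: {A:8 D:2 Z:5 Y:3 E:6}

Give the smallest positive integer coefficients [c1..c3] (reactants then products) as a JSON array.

Coefficients: [5, 1, 4]

A: 5·7 = 35 | 1·3+4·8 = 35
D: 5·3 = 15 | 1·7+4·2 = 15
Z: 5·4 = 20 | 1·0+4·5 = 20
Y: 5·3 = 15 | 1·3+4·3 = 15
E: 5·6 = 30 | 1·6+4·6 = 30
gcd(5,1,4) = 1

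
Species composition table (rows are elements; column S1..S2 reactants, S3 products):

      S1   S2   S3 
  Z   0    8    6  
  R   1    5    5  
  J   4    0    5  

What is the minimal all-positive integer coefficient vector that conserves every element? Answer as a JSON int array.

Coefficients: [5, 3, 4]

Z: 5·0+3·8 = 24 | 4·6 = 24
R: 5·1+3·5 = 20 | 4·5 = 20
J: 5·4+3·0 = 20 | 4·5 = 20
gcd(5,3,4) = 1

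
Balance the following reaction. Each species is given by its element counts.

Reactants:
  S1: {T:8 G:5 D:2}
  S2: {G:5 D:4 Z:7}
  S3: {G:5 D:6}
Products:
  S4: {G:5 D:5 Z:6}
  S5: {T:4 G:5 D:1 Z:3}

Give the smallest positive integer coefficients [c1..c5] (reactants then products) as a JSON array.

T: 1·8+6·0+1·0 = 8 | 6·0+2·4 = 8
G: 1·5+6·5+1·5 = 40 | 6·5+2·5 = 40
D: 1·2+6·4+1·6 = 32 | 6·5+2·1 = 32
Z: 1·0+6·7+1·0 = 42 | 6·6+2·3 = 42
gcd(1,6,1,6,2) = 1

Coefficients: [1, 6, 1, 6, 2]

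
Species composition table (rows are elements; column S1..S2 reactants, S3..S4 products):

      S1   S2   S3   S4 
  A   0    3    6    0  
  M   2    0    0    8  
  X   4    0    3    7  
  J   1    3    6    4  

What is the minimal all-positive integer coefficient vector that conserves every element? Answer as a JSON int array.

Coefficients: [4, 6, 3, 1]

A: 4·0+6·3 = 18 | 3·6+1·0 = 18
M: 4·2+6·0 = 8 | 3·0+1·8 = 8
X: 4·4+6·0 = 16 | 3·3+1·7 = 16
J: 4·1+6·3 = 22 | 3·6+1·4 = 22
gcd(4,6,3,1) = 1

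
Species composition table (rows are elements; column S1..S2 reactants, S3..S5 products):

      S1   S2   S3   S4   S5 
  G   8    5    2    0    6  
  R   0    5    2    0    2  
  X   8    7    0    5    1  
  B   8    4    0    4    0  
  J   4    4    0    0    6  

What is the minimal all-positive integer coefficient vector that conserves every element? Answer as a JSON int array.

Coefficients: [1, 2, 3, 4, 2]

G: 1·8+2·5 = 18 | 3·2+4·0+2·6 = 18
R: 1·0+2·5 = 10 | 3·2+4·0+2·2 = 10
X: 1·8+2·7 = 22 | 3·0+4·5+2·1 = 22
B: 1·8+2·4 = 16 | 3·0+4·4+2·0 = 16
J: 1·4+2·4 = 12 | 3·0+4·0+2·6 = 12
gcd(1,2,3,4,2) = 1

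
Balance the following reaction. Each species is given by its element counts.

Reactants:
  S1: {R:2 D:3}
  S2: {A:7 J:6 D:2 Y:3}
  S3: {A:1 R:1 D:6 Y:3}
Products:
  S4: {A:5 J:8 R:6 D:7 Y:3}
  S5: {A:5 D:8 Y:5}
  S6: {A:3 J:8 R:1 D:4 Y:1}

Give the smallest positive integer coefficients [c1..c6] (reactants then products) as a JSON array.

A: 4·0+4·7+5·1 = 33 | 2·5+4·5+1·3 = 33
J: 4·0+4·6+5·0 = 24 | 2·8+4·0+1·8 = 24
R: 4·2+4·0+5·1 = 13 | 2·6+4·0+1·1 = 13
D: 4·3+4·2+5·6 = 50 | 2·7+4·8+1·4 = 50
Y: 4·0+4·3+5·3 = 27 | 2·3+4·5+1·1 = 27
gcd(4,4,5,2,4,1) = 1

Coefficients: [4, 4, 5, 2, 4, 1]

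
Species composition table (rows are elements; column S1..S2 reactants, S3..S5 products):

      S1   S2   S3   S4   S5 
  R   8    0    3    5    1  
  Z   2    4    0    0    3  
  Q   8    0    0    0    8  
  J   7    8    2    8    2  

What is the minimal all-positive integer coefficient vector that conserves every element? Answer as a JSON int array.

R: 4·8+1·0 = 32 | 6·3+2·5+4·1 = 32
Z: 4·2+1·4 = 12 | 6·0+2·0+4·3 = 12
Q: 4·8+1·0 = 32 | 6·0+2·0+4·8 = 32
J: 4·7+1·8 = 36 | 6·2+2·8+4·2 = 36
gcd(4,1,6,2,4) = 1

Coefficients: [4, 1, 6, 2, 4]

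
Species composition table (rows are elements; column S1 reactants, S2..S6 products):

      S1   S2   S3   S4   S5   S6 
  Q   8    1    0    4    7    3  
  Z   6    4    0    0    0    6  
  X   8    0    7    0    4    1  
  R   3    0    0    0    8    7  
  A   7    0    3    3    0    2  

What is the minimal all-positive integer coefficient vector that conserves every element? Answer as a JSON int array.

Q: 5·8 = 40 | 6·1+5·0+6·4+1·7+1·3 = 40
Z: 5·6 = 30 | 6·4+5·0+6·0+1·0+1·6 = 30
X: 5·8 = 40 | 6·0+5·7+6·0+1·4+1·1 = 40
R: 5·3 = 15 | 6·0+5·0+6·0+1·8+1·7 = 15
A: 5·7 = 35 | 6·0+5·3+6·3+1·0+1·2 = 35
gcd(5,6,5,6,1,1) = 1

Coefficients: [5, 6, 5, 6, 1, 1]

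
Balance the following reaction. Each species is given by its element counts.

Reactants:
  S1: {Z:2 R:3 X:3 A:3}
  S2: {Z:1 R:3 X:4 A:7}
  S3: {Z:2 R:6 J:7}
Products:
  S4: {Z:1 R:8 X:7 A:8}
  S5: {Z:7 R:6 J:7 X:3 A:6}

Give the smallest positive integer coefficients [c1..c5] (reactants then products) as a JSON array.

Z: 5·2+3·1+2·2 = 17 | 3·1+2·7 = 17
R: 5·3+3·3+2·6 = 36 | 3·8+2·6 = 36
J: 5·0+3·0+2·7 = 14 | 3·0+2·7 = 14
X: 5·3+3·4+2·0 = 27 | 3·7+2·3 = 27
A: 5·3+3·7+2·0 = 36 | 3·8+2·6 = 36
gcd(5,3,2,3,2) = 1

Coefficients: [5, 3, 2, 3, 2]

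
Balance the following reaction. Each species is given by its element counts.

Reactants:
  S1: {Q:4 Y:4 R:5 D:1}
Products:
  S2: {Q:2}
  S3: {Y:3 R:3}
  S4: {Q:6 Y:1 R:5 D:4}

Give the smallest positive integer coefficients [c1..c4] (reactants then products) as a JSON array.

Q: 4·4 = 16 | 5·2+5·0+1·6 = 16
Y: 4·4 = 16 | 5·0+5·3+1·1 = 16
R: 4·5 = 20 | 5·0+5·3+1·5 = 20
D: 4·1 = 4 | 5·0+5·0+1·4 = 4
gcd(4,5,5,1) = 1

Coefficients: [4, 5, 5, 1]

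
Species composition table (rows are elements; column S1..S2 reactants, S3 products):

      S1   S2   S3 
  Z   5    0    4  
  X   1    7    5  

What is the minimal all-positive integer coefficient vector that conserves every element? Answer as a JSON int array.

Coefficients: [4, 3, 5]

Z: 4·5+3·0 = 20 | 5·4 = 20
X: 4·1+3·7 = 25 | 5·5 = 25
gcd(4,3,5) = 1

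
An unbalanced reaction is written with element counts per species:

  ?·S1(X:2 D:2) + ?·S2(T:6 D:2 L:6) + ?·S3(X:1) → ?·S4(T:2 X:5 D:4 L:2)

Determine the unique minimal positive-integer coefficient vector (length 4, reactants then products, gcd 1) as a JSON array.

Coefficients: [5, 1, 5, 3]

T: 5·0+1·6+5·0 = 6 | 3·2 = 6
X: 5·2+1·0+5·1 = 15 | 3·5 = 15
D: 5·2+1·2+5·0 = 12 | 3·4 = 12
L: 5·0+1·6+5·0 = 6 | 3·2 = 6
gcd(5,1,5,3) = 1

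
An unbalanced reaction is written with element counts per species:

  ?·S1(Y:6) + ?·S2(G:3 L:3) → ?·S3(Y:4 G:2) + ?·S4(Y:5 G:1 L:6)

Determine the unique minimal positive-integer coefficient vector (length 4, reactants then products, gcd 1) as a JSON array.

Coefficients: [5, 4, 5, 2]

Y: 5·6+4·0 = 30 | 5·4+2·5 = 30
G: 5·0+4·3 = 12 | 5·2+2·1 = 12
L: 5·0+4·3 = 12 | 5·0+2·6 = 12
gcd(5,4,5,2) = 1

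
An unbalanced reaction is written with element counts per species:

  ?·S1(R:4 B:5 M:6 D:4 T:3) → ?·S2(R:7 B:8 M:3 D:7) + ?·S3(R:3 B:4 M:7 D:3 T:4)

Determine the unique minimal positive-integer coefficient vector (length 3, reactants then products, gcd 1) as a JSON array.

Coefficients: [4, 1, 3]

R: 4·4 = 16 | 1·7+3·3 = 16
B: 4·5 = 20 | 1·8+3·4 = 20
M: 4·6 = 24 | 1·3+3·7 = 24
D: 4·4 = 16 | 1·7+3·3 = 16
T: 4·3 = 12 | 1·0+3·4 = 12
gcd(4,1,3) = 1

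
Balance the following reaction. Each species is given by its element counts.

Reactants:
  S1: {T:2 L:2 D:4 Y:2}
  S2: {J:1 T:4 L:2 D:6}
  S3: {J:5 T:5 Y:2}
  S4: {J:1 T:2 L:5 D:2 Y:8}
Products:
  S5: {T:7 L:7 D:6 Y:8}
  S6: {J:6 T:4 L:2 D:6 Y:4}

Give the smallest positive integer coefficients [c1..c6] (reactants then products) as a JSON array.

Coefficients: [5, 4, 3, 5, 5, 4]

J: 5·0+4·1+3·5+5·1 = 24 | 5·0+4·6 = 24
T: 5·2+4·4+3·5+5·2 = 51 | 5·7+4·4 = 51
L: 5·2+4·2+3·0+5·5 = 43 | 5·7+4·2 = 43
D: 5·4+4·6+3·0+5·2 = 54 | 5·6+4·6 = 54
Y: 5·2+4·0+3·2+5·8 = 56 | 5·8+4·4 = 56
gcd(5,4,3,5,5,4) = 1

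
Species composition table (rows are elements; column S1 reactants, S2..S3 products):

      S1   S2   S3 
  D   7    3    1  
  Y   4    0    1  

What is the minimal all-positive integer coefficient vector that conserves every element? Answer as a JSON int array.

Coefficients: [1, 1, 4]

D: 1·7 = 7 | 1·3+4·1 = 7
Y: 1·4 = 4 | 1·0+4·1 = 4
gcd(1,1,4) = 1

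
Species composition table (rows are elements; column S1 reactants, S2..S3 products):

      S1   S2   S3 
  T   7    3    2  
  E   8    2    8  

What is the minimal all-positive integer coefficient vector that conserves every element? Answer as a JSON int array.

T: 2·7 = 14 | 4·3+1·2 = 14
E: 2·8 = 16 | 4·2+1·8 = 16
gcd(2,4,1) = 1

Coefficients: [2, 4, 1]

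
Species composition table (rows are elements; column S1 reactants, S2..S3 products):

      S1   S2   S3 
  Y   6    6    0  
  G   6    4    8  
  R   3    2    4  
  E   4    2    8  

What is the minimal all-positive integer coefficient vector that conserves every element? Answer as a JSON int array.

Coefficients: [4, 4, 1]

Y: 4·6 = 24 | 4·6+1·0 = 24
G: 4·6 = 24 | 4·4+1·8 = 24
R: 4·3 = 12 | 4·2+1·4 = 12
E: 4·4 = 16 | 4·2+1·8 = 16
gcd(4,4,1) = 1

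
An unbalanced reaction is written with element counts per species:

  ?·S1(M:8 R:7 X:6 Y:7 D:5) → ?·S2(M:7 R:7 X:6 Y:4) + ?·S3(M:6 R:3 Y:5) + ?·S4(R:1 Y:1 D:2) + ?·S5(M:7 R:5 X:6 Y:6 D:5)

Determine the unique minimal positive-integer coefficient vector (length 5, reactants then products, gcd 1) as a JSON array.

M: 6·8 = 48 | 2·7+1·6+5·0+4·7 = 48
R: 6·7 = 42 | 2·7+1·3+5·1+4·5 = 42
X: 6·6 = 36 | 2·6+1·0+5·0+4·6 = 36
Y: 6·7 = 42 | 2·4+1·5+5·1+4·6 = 42
D: 6·5 = 30 | 2·0+1·0+5·2+4·5 = 30
gcd(6,2,1,5,4) = 1

Coefficients: [6, 2, 1, 5, 4]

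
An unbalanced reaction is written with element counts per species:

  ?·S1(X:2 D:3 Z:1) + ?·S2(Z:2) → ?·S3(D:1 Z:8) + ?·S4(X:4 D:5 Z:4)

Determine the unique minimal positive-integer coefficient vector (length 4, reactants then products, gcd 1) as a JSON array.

X: 2·2+5·0 = 4 | 1·0+1·4 = 4
D: 2·3+5·0 = 6 | 1·1+1·5 = 6
Z: 2·1+5·2 = 12 | 1·8+1·4 = 12
gcd(2,5,1,1) = 1

Coefficients: [2, 5, 1, 1]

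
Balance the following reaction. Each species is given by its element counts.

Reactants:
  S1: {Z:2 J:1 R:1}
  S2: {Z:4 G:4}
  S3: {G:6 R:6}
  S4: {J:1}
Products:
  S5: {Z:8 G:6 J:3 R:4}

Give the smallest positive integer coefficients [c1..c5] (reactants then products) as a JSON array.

Coefficients: [6, 3, 1, 3, 3]

Z: 6·2+3·4+1·0+3·0 = 24 | 3·8 = 24
G: 6·0+3·4+1·6+3·0 = 18 | 3·6 = 18
J: 6·1+3·0+1·0+3·1 = 9 | 3·3 = 9
R: 6·1+3·0+1·6+3·0 = 12 | 3·4 = 12
gcd(6,3,1,3,3) = 1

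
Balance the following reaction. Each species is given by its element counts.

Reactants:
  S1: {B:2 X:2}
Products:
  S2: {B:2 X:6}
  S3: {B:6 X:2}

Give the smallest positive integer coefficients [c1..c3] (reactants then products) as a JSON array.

Coefficients: [4, 1, 1]

B: 4·2 = 8 | 1·2+1·6 = 8
X: 4·2 = 8 | 1·6+1·2 = 8
gcd(4,1,1) = 1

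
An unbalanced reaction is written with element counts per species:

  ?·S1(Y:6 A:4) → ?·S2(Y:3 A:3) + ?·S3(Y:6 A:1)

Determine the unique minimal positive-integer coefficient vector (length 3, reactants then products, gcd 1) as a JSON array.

Coefficients: [5, 6, 2]

Y: 5·6 = 30 | 6·3+2·6 = 30
A: 5·4 = 20 | 6·3+2·1 = 20
gcd(5,6,2) = 1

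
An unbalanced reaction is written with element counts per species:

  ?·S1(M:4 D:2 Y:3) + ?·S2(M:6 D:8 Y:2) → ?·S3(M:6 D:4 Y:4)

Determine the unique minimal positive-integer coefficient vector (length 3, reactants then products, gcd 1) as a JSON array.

M: 6·4+1·6 = 30 | 5·6 = 30
D: 6·2+1·8 = 20 | 5·4 = 20
Y: 6·3+1·2 = 20 | 5·4 = 20
gcd(6,1,5) = 1

Coefficients: [6, 1, 5]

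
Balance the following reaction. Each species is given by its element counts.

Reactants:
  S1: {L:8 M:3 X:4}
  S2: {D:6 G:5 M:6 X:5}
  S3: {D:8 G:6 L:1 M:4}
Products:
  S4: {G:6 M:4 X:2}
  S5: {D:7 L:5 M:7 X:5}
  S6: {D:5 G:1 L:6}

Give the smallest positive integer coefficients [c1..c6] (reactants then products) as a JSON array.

Coefficients: [5, 1, 5, 5, 3, 5]

D: 5·0+1·6+5·8 = 46 | 5·0+3·7+5·5 = 46
G: 5·0+1·5+5·6 = 35 | 5·6+3·0+5·1 = 35
L: 5·8+1·0+5·1 = 45 | 5·0+3·5+5·6 = 45
M: 5·3+1·6+5·4 = 41 | 5·4+3·7+5·0 = 41
X: 5·4+1·5+5·0 = 25 | 5·2+3·5+5·0 = 25
gcd(5,1,5,5,3,5) = 1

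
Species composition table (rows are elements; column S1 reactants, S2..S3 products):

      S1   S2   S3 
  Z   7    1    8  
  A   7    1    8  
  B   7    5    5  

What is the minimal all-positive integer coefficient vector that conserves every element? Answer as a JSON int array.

Coefficients: [5, 3, 4]

Z: 5·7 = 35 | 3·1+4·8 = 35
A: 5·7 = 35 | 3·1+4·8 = 35
B: 5·7 = 35 | 3·5+4·5 = 35
gcd(5,3,4) = 1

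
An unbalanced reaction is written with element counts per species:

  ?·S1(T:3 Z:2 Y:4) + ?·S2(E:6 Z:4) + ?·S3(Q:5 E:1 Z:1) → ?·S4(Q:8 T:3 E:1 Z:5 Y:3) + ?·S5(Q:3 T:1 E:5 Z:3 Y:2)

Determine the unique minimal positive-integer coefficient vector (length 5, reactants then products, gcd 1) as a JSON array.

Coefficients: [3, 2, 5, 2, 3]

Q: 3·0+2·0+5·5 = 25 | 2·8+3·3 = 25
T: 3·3+2·0+5·0 = 9 | 2·3+3·1 = 9
E: 3·0+2·6+5·1 = 17 | 2·1+3·5 = 17
Z: 3·2+2·4+5·1 = 19 | 2·5+3·3 = 19
Y: 3·4+2·0+5·0 = 12 | 2·3+3·2 = 12
gcd(3,2,5,2,3) = 1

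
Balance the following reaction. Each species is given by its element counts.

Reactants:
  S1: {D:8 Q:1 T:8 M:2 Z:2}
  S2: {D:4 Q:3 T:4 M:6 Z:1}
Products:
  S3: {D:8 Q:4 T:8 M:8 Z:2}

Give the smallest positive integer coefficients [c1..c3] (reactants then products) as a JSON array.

D: 2·8+6·4 = 40 | 5·8 = 40
Q: 2·1+6·3 = 20 | 5·4 = 20
T: 2·8+6·4 = 40 | 5·8 = 40
M: 2·2+6·6 = 40 | 5·8 = 40
Z: 2·2+6·1 = 10 | 5·2 = 10
gcd(2,6,5) = 1

Coefficients: [2, 6, 5]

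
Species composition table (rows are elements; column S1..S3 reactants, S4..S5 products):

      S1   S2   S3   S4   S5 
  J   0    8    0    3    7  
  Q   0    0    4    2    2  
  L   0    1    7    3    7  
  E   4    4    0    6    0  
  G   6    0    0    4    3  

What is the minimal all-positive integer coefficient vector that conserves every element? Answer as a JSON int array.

Coefficients: [5, 4, 4, 6, 2]

J: 5·0+4·8+4·0 = 32 | 6·3+2·7 = 32
Q: 5·0+4·0+4·4 = 16 | 6·2+2·2 = 16
L: 5·0+4·1+4·7 = 32 | 6·3+2·7 = 32
E: 5·4+4·4+4·0 = 36 | 6·6+2·0 = 36
G: 5·6+4·0+4·0 = 30 | 6·4+2·3 = 30
gcd(5,4,4,6,2) = 1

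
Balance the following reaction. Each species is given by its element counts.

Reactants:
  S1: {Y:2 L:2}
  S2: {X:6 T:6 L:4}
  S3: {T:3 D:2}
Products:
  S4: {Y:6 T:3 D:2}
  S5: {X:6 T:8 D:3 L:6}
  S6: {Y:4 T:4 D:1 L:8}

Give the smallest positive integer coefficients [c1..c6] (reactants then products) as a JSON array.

X: 5·0+1·6+3·0 = 6 | 1·0+1·6+1·0 = 6
Y: 5·2+1·0+3·0 = 10 | 1·6+1·0+1·4 = 10
T: 5·0+1·6+3·3 = 15 | 1·3+1·8+1·4 = 15
D: 5·0+1·0+3·2 = 6 | 1·2+1·3+1·1 = 6
L: 5·2+1·4+3·0 = 14 | 1·0+1·6+1·8 = 14
gcd(5,1,3,1,1,1) = 1

Coefficients: [5, 1, 3, 1, 1, 1]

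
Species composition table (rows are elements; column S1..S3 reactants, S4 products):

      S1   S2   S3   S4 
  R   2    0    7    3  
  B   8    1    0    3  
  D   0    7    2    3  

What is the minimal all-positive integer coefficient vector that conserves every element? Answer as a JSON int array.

R: 1·2+1·0+1·7 = 9 | 3·3 = 9
B: 1·8+1·1+1·0 = 9 | 3·3 = 9
D: 1·0+1·7+1·2 = 9 | 3·3 = 9
gcd(1,1,1,3) = 1

Coefficients: [1, 1, 1, 3]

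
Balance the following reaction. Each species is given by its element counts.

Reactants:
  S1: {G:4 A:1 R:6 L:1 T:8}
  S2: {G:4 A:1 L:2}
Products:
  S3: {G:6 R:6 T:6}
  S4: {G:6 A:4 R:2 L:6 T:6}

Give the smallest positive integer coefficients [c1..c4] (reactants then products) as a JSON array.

G: 6·4+6·4 = 48 | 5·6+3·6 = 48
A: 6·1+6·1 = 12 | 5·0+3·4 = 12
R: 6·6+6·0 = 36 | 5·6+3·2 = 36
L: 6·1+6·2 = 18 | 5·0+3·6 = 18
T: 6·8+6·0 = 48 | 5·6+3·6 = 48
gcd(6,6,5,3) = 1

Coefficients: [6, 6, 5, 3]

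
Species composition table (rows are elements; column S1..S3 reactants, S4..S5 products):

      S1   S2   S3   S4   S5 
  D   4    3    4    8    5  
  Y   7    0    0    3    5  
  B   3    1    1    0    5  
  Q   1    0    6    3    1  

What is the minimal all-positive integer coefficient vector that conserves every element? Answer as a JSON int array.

D: 3·4+5·3+1·4 = 31 | 2·8+3·5 = 31
Y: 3·7+5·0+1·0 = 21 | 2·3+3·5 = 21
B: 3·3+5·1+1·1 = 15 | 2·0+3·5 = 15
Q: 3·1+5·0+1·6 = 9 | 2·3+3·1 = 9
gcd(3,5,1,2,3) = 1

Coefficients: [3, 5, 1, 2, 3]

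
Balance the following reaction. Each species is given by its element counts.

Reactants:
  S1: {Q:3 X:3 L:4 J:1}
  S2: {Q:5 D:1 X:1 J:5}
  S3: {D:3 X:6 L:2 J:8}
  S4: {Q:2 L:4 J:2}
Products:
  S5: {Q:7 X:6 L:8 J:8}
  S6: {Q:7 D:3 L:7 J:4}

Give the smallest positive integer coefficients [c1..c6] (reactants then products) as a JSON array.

Coefficients: [5, 3, 1, 6, 4, 2]

Q: 5·3+3·5+1·0+6·2 = 42 | 4·7+2·7 = 42
D: 5·0+3·1+1·3+6·0 = 6 | 4·0+2·3 = 6
X: 5·3+3·1+1·6+6·0 = 24 | 4·6+2·0 = 24
L: 5·4+3·0+1·2+6·4 = 46 | 4·8+2·7 = 46
J: 5·1+3·5+1·8+6·2 = 40 | 4·8+2·4 = 40
gcd(5,3,1,6,4,2) = 1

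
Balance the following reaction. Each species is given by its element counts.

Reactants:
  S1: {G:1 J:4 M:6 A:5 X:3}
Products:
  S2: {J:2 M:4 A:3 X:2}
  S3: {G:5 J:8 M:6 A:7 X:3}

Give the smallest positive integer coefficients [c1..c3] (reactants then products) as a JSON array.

Coefficients: [5, 6, 1]

G: 5·1 = 5 | 6·0+1·5 = 5
J: 5·4 = 20 | 6·2+1·8 = 20
M: 5·6 = 30 | 6·4+1·6 = 30
A: 5·5 = 25 | 6·3+1·7 = 25
X: 5·3 = 15 | 6·2+1·3 = 15
gcd(5,6,1) = 1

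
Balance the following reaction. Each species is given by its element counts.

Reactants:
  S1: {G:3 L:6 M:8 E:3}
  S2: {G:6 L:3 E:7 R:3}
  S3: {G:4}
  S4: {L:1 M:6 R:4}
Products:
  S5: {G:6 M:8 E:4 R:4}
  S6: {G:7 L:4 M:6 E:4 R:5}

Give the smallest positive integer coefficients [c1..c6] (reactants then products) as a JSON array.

Coefficients: [1, 3, 5, 5, 1, 5]

G: 1·3+3·6+5·4+5·0 = 41 | 1·6+5·7 = 41
L: 1·6+3·3+5·0+5·1 = 20 | 1·0+5·4 = 20
M: 1·8+3·0+5·0+5·6 = 38 | 1·8+5·6 = 38
E: 1·3+3·7+5·0+5·0 = 24 | 1·4+5·4 = 24
R: 1·0+3·3+5·0+5·4 = 29 | 1·4+5·5 = 29
gcd(1,3,5,5,1,5) = 1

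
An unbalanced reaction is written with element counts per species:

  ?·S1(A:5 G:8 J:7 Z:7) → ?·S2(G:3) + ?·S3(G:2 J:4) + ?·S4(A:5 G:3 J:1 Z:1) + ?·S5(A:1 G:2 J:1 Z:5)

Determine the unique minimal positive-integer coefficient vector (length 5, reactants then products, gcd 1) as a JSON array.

A: 4·5 = 20 | 1·0+5·0+3·5+5·1 = 20
G: 4·8 = 32 | 1·3+5·2+3·3+5·2 = 32
J: 4·7 = 28 | 1·0+5·4+3·1+5·1 = 28
Z: 4·7 = 28 | 1·0+5·0+3·1+5·5 = 28
gcd(4,1,5,3,5) = 1

Coefficients: [4, 1, 5, 3, 5]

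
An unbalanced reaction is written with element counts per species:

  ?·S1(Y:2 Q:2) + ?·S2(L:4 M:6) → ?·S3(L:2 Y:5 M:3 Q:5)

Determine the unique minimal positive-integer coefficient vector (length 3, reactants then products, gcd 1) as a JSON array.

L: 5·0+1·4 = 4 | 2·2 = 4
Y: 5·2+1·0 = 10 | 2·5 = 10
M: 5·0+1·6 = 6 | 2·3 = 6
Q: 5·2+1·0 = 10 | 2·5 = 10
gcd(5,1,2) = 1

Coefficients: [5, 1, 2]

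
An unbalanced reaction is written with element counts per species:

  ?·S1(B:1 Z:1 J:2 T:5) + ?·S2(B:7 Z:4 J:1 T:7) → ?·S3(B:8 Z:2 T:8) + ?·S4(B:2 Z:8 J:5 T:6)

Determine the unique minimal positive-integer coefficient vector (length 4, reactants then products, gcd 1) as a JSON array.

Coefficients: [2, 6, 5, 2]

B: 2·1+6·7 = 44 | 5·8+2·2 = 44
Z: 2·1+6·4 = 26 | 5·2+2·8 = 26
J: 2·2+6·1 = 10 | 5·0+2·5 = 10
T: 2·5+6·7 = 52 | 5·8+2·6 = 52
gcd(2,6,5,2) = 1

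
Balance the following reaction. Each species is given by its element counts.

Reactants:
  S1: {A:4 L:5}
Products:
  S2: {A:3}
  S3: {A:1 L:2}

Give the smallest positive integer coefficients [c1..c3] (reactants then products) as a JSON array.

A: 2·4 = 8 | 1·3+5·1 = 8
L: 2·5 = 10 | 1·0+5·2 = 10
gcd(2,1,5) = 1

Coefficients: [2, 1, 5]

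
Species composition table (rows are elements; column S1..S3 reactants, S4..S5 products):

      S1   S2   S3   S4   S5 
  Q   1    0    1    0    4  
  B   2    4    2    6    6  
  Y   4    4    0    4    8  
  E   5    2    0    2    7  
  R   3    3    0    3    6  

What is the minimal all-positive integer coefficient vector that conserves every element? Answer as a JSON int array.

Q: 1·1+4·0+3·1 = 4 | 3·0+1·4 = 4
B: 1·2+4·4+3·2 = 24 | 3·6+1·6 = 24
Y: 1·4+4·4+3·0 = 20 | 3·4+1·8 = 20
E: 1·5+4·2+3·0 = 13 | 3·2+1·7 = 13
R: 1·3+4·3+3·0 = 15 | 3·3+1·6 = 15
gcd(1,4,3,3,1) = 1

Coefficients: [1, 4, 3, 3, 1]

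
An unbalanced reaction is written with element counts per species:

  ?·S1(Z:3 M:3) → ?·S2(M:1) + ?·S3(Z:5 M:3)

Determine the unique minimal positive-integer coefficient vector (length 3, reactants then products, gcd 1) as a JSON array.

Coefficients: [5, 6, 3]

Z: 5·3 = 15 | 6·0+3·5 = 15
M: 5·3 = 15 | 6·1+3·3 = 15
gcd(5,6,3) = 1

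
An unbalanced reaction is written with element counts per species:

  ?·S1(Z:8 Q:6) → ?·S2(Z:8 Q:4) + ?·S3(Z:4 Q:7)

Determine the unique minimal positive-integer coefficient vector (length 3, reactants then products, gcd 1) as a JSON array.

Z: 5·8 = 40 | 4·8+2·4 = 40
Q: 5·6 = 30 | 4·4+2·7 = 30
gcd(5,4,2) = 1

Coefficients: [5, 4, 2]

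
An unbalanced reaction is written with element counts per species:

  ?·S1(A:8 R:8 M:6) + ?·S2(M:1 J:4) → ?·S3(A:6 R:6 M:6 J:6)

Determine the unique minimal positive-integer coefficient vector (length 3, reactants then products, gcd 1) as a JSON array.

Coefficients: [3, 6, 4]

A: 3·8+6·0 = 24 | 4·6 = 24
R: 3·8+6·0 = 24 | 4·6 = 24
M: 3·6+6·1 = 24 | 4·6 = 24
J: 3·0+6·4 = 24 | 4·6 = 24
gcd(3,6,4) = 1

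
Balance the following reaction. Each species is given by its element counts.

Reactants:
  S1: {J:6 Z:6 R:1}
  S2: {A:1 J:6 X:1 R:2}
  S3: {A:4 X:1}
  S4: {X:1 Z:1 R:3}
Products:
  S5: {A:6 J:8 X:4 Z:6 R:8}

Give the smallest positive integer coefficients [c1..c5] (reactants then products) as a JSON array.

A: 2·0+2·1+4·4+6·0 = 18 | 3·6 = 18
J: 2·6+2·6+4·0+6·0 = 24 | 3·8 = 24
X: 2·0+2·1+4·1+6·1 = 12 | 3·4 = 12
Z: 2·6+2·0+4·0+6·1 = 18 | 3·6 = 18
R: 2·1+2·2+4·0+6·3 = 24 | 3·8 = 24
gcd(2,2,4,6,3) = 1

Coefficients: [2, 2, 4, 6, 3]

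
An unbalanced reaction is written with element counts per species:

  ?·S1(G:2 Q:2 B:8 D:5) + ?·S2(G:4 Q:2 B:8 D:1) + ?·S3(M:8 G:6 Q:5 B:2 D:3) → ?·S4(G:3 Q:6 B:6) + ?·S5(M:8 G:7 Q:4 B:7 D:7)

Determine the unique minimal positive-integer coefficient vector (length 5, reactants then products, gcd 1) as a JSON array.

Coefficients: [3, 1, 4, 2, 4]

M: 3·0+1·0+4·8 = 32 | 2·0+4·8 = 32
G: 3·2+1·4+4·6 = 34 | 2·3+4·7 = 34
Q: 3·2+1·2+4·5 = 28 | 2·6+4·4 = 28
B: 3·8+1·8+4·2 = 40 | 2·6+4·7 = 40
D: 3·5+1·1+4·3 = 28 | 2·0+4·7 = 28
gcd(3,1,4,2,4) = 1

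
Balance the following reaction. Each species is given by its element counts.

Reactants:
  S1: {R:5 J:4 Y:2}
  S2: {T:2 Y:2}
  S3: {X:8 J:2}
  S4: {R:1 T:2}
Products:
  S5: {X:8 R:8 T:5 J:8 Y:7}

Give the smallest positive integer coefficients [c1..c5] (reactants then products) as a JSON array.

X: 3·0+4·0+2·8+1·0 = 16 | 2·8 = 16
R: 3·5+4·0+2·0+1·1 = 16 | 2·8 = 16
T: 3·0+4·2+2·0+1·2 = 10 | 2·5 = 10
J: 3·4+4·0+2·2+1·0 = 16 | 2·8 = 16
Y: 3·2+4·2+2·0+1·0 = 14 | 2·7 = 14
gcd(3,4,2,1,2) = 1

Coefficients: [3, 4, 2, 1, 2]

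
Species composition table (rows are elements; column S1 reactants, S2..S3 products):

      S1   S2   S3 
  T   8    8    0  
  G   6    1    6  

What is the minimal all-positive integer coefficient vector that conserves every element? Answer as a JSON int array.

Coefficients: [6, 6, 5]

T: 6·8 = 48 | 6·8+5·0 = 48
G: 6·6 = 36 | 6·1+5·6 = 36
gcd(6,6,5) = 1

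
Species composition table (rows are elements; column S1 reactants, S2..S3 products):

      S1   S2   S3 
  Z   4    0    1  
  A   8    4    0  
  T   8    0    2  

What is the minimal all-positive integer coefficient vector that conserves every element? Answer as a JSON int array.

Coefficients: [1, 2, 4]

Z: 1·4 = 4 | 2·0+4·1 = 4
A: 1·8 = 8 | 2·4+4·0 = 8
T: 1·8 = 8 | 2·0+4·2 = 8
gcd(1,2,4) = 1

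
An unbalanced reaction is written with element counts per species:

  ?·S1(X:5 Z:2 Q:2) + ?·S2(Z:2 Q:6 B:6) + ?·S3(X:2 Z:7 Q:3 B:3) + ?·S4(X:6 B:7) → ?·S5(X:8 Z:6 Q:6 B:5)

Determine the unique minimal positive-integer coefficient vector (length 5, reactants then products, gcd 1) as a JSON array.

X: 6·5+2·0+2·2+1·6 = 40 | 5·8 = 40
Z: 6·2+2·2+2·7+1·0 = 30 | 5·6 = 30
Q: 6·2+2·6+2·3+1·0 = 30 | 5·6 = 30
B: 6·0+2·6+2·3+1·7 = 25 | 5·5 = 25
gcd(6,2,2,1,5) = 1

Coefficients: [6, 2, 2, 1, 5]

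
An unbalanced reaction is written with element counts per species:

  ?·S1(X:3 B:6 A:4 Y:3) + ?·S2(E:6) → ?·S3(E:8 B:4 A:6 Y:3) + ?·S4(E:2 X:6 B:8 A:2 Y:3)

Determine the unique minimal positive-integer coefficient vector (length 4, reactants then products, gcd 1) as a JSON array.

Coefficients: [6, 5, 3, 3]

E: 6·0+5·6 = 30 | 3·8+3·2 = 30
X: 6·3+5·0 = 18 | 3·0+3·6 = 18
B: 6·6+5·0 = 36 | 3·4+3·8 = 36
A: 6·4+5·0 = 24 | 3·6+3·2 = 24
Y: 6·3+5·0 = 18 | 3·3+3·3 = 18
gcd(6,5,3,3) = 1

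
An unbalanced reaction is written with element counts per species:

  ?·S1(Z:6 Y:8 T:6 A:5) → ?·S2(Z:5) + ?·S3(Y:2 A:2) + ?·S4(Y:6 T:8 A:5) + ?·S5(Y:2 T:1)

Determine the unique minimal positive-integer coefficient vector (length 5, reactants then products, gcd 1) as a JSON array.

Coefficients: [5, 6, 5, 3, 6]

Z: 5·6 = 30 | 6·5+5·0+3·0+6·0 = 30
Y: 5·8 = 40 | 6·0+5·2+3·6+6·2 = 40
T: 5·6 = 30 | 6·0+5·0+3·8+6·1 = 30
A: 5·5 = 25 | 6·0+5·2+3·5+6·0 = 25
gcd(5,6,5,3,6) = 1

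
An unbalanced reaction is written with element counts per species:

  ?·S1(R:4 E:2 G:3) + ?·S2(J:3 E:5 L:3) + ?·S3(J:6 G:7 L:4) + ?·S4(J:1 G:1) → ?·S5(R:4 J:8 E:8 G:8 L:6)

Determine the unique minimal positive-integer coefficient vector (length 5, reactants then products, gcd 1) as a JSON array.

R: 5·4+6·0+3·0+4·0 = 20 | 5·4 = 20
J: 5·0+6·3+3·6+4·1 = 40 | 5·8 = 40
E: 5·2+6·5+3·0+4·0 = 40 | 5·8 = 40
G: 5·3+6·0+3·7+4·1 = 40 | 5·8 = 40
L: 5·0+6·3+3·4+4·0 = 30 | 5·6 = 30
gcd(5,6,3,4,5) = 1

Coefficients: [5, 6, 3, 4, 5]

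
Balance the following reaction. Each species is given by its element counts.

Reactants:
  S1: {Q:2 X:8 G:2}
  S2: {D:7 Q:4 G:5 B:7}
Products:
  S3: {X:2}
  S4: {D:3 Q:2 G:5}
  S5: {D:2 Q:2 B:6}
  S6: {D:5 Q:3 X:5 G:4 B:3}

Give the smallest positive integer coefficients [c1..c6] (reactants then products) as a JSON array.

Coefficients: [3, 6, 2, 4, 5, 4]

D: 3·0+6·7 = 42 | 2·0+4·3+5·2+4·5 = 42
Q: 3·2+6·4 = 30 | 2·0+4·2+5·2+4·3 = 30
X: 3·8+6·0 = 24 | 2·2+4·0+5·0+4·5 = 24
G: 3·2+6·5 = 36 | 2·0+4·5+5·0+4·4 = 36
B: 3·0+6·7 = 42 | 2·0+4·0+5·6+4·3 = 42
gcd(3,6,2,4,5,4) = 1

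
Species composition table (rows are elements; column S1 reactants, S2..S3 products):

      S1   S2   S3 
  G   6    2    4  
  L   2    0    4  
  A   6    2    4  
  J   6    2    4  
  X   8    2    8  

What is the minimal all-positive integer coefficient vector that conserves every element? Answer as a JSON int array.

Coefficients: [2, 4, 1]

G: 2·6 = 12 | 4·2+1·4 = 12
L: 2·2 = 4 | 4·0+1·4 = 4
A: 2·6 = 12 | 4·2+1·4 = 12
J: 2·6 = 12 | 4·2+1·4 = 12
X: 2·8 = 16 | 4·2+1·8 = 16
gcd(2,4,1) = 1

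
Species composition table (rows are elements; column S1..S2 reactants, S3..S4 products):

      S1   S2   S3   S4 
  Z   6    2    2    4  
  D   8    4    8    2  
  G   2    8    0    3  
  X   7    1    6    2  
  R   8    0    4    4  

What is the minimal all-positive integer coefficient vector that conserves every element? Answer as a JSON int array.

Coefficients: [5, 1, 4, 6]

Z: 5·6+1·2 = 32 | 4·2+6·4 = 32
D: 5·8+1·4 = 44 | 4·8+6·2 = 44
G: 5·2+1·8 = 18 | 4·0+6·3 = 18
X: 5·7+1·1 = 36 | 4·6+6·2 = 36
R: 5·8+1·0 = 40 | 4·4+6·4 = 40
gcd(5,1,4,6) = 1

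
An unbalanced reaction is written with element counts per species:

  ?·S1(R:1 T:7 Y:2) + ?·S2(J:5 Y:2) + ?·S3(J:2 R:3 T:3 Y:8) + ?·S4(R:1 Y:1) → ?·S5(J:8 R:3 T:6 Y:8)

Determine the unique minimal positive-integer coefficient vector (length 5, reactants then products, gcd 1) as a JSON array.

Coefficients: [3, 6, 1, 6, 4]

J: 3·0+6·5+1·2+6·0 = 32 | 4·8 = 32
R: 3·1+6·0+1·3+6·1 = 12 | 4·3 = 12
T: 3·7+6·0+1·3+6·0 = 24 | 4·6 = 24
Y: 3·2+6·2+1·8+6·1 = 32 | 4·8 = 32
gcd(3,6,1,6,4) = 1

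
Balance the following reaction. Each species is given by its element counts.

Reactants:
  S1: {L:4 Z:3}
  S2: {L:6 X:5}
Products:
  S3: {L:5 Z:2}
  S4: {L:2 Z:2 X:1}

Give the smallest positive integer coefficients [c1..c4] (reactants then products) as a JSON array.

Coefficients: [6, 1, 4, 5]

L: 6·4+1·6 = 30 | 4·5+5·2 = 30
Z: 6·3+1·0 = 18 | 4·2+5·2 = 18
X: 6·0+1·5 = 5 | 4·0+5·1 = 5
gcd(6,1,4,5) = 1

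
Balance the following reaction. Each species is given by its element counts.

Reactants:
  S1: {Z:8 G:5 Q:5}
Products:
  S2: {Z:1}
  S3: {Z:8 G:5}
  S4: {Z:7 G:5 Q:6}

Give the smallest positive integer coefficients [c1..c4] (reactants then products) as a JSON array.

Coefficients: [6, 5, 1, 5]

Z: 6·8 = 48 | 5·1+1·8+5·7 = 48
G: 6·5 = 30 | 5·0+1·5+5·5 = 30
Q: 6·5 = 30 | 5·0+1·0+5·6 = 30
gcd(6,5,1,5) = 1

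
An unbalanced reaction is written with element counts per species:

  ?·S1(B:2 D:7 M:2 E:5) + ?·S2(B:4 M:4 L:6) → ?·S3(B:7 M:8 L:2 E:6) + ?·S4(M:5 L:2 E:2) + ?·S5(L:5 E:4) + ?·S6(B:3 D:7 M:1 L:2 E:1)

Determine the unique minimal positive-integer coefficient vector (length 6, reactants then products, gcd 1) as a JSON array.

Coefficients: [6, 5, 2, 2, 2, 6]

B: 6·2+5·4 = 32 | 2·7+2·0+2·0+6·3 = 32
D: 6·7+5·0 = 42 | 2·0+2·0+2·0+6·7 = 42
M: 6·2+5·4 = 32 | 2·8+2·5+2·0+6·1 = 32
L: 6·0+5·6 = 30 | 2·2+2·2+2·5+6·2 = 30
E: 6·5+5·0 = 30 | 2·6+2·2+2·4+6·1 = 30
gcd(6,5,2,2,2,6) = 1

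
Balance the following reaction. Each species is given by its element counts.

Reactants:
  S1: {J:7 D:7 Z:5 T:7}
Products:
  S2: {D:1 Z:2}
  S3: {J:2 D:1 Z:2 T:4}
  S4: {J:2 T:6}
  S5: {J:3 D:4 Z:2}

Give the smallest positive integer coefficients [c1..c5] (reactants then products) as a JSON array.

J: 4·7 = 28 | 3·0+1·2+4·2+6·3 = 28
D: 4·7 = 28 | 3·1+1·1+4·0+6·4 = 28
Z: 4·5 = 20 | 3·2+1·2+4·0+6·2 = 20
T: 4·7 = 28 | 3·0+1·4+4·6+6·0 = 28
gcd(4,3,1,4,6) = 1

Coefficients: [4, 3, 1, 4, 6]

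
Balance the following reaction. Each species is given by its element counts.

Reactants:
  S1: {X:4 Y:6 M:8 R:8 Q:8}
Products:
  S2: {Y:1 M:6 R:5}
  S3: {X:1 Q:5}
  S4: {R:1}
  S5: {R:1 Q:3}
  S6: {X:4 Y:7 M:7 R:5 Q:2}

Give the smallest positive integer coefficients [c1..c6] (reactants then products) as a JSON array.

X: 5·4 = 20 | 2·0+4·1+6·0+4·0+4·4 = 20
Y: 5·6 = 30 | 2·1+4·0+6·0+4·0+4·7 = 30
M: 5·8 = 40 | 2·6+4·0+6·0+4·0+4·7 = 40
R: 5·8 = 40 | 2·5+4·0+6·1+4·1+4·5 = 40
Q: 5·8 = 40 | 2·0+4·5+6·0+4·3+4·2 = 40
gcd(5,2,4,6,4,4) = 1

Coefficients: [5, 2, 4, 6, 4, 4]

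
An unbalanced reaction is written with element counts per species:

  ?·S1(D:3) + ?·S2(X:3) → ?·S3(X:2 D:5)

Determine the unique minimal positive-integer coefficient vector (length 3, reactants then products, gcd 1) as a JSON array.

X: 5·0+2·3 = 6 | 3·2 = 6
D: 5·3+2·0 = 15 | 3·5 = 15
gcd(5,2,3) = 1

Coefficients: [5, 2, 3]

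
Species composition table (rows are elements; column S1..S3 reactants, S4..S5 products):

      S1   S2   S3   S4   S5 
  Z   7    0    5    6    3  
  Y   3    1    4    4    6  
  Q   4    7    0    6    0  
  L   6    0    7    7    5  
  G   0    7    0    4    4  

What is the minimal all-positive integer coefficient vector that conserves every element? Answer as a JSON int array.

Z: 2·7+4·0+5·5 = 39 | 6·6+1·3 = 39
Y: 2·3+4·1+5·4 = 30 | 6·4+1·6 = 30
Q: 2·4+4·7+5·0 = 36 | 6·6+1·0 = 36
L: 2·6+4·0+5·7 = 47 | 6·7+1·5 = 47
G: 2·0+4·7+5·0 = 28 | 6·4+1·4 = 28
gcd(2,4,5,6,1) = 1

Coefficients: [2, 4, 5, 6, 1]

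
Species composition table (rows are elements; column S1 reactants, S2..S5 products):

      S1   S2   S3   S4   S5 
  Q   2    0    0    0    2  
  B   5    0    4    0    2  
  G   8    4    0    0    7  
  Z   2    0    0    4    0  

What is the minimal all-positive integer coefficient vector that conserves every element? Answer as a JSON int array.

Coefficients: [4, 1, 3, 2, 4]

Q: 4·2 = 8 | 1·0+3·0+2·0+4·2 = 8
B: 4·5 = 20 | 1·0+3·4+2·0+4·2 = 20
G: 4·8 = 32 | 1·4+3·0+2·0+4·7 = 32
Z: 4·2 = 8 | 1·0+3·0+2·4+4·0 = 8
gcd(4,1,3,2,4) = 1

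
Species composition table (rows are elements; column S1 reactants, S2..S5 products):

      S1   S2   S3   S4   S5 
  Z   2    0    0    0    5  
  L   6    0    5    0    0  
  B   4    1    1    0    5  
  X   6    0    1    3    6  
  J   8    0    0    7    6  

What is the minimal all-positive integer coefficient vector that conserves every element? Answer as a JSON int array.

Coefficients: [5, 4, 6, 4, 2]

Z: 5·2 = 10 | 4·0+6·0+4·0+2·5 = 10
L: 5·6 = 30 | 4·0+6·5+4·0+2·0 = 30
B: 5·4 = 20 | 4·1+6·1+4·0+2·5 = 20
X: 5·6 = 30 | 4·0+6·1+4·3+2·6 = 30
J: 5·8 = 40 | 4·0+6·0+4·7+2·6 = 40
gcd(5,4,6,4,2) = 1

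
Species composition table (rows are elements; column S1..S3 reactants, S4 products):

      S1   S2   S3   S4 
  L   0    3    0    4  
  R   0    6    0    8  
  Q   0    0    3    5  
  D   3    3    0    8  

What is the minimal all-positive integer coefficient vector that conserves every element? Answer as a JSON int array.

L: 4·0+4·3+5·0 = 12 | 3·4 = 12
R: 4·0+4·6+5·0 = 24 | 3·8 = 24
Q: 4·0+4·0+5·3 = 15 | 3·5 = 15
D: 4·3+4·3+5·0 = 24 | 3·8 = 24
gcd(4,4,5,3) = 1

Coefficients: [4, 4, 5, 3]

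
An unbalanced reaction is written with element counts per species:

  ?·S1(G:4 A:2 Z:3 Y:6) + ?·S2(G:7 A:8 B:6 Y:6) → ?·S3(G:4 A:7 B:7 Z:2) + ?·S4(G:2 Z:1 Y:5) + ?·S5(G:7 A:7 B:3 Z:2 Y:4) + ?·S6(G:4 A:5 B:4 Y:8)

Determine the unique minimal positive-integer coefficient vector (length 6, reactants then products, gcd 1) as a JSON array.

Coefficients: [6, 5, 1, 6, 5, 2]

G: 6·4+5·7 = 59 | 1·4+6·2+5·7+2·4 = 59
A: 6·2+5·8 = 52 | 1·7+6·0+5·7+2·5 = 52
B: 6·0+5·6 = 30 | 1·7+6·0+5·3+2·4 = 30
Z: 6·3+5·0 = 18 | 1·2+6·1+5·2+2·0 = 18
Y: 6·6+5·6 = 66 | 1·0+6·5+5·4+2·8 = 66
gcd(6,5,1,6,5,2) = 1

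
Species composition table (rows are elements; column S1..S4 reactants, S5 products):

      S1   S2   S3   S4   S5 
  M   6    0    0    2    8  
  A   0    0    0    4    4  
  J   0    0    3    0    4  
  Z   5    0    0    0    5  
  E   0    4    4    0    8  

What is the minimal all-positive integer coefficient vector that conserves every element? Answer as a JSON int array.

M: 3·6+2·0+4·0+3·2 = 24 | 3·8 = 24
A: 3·0+2·0+4·0+3·4 = 12 | 3·4 = 12
J: 3·0+2·0+4·3+3·0 = 12 | 3·4 = 12
Z: 3·5+2·0+4·0+3·0 = 15 | 3·5 = 15
E: 3·0+2·4+4·4+3·0 = 24 | 3·8 = 24
gcd(3,2,4,3,3) = 1

Coefficients: [3, 2, 4, 3, 3]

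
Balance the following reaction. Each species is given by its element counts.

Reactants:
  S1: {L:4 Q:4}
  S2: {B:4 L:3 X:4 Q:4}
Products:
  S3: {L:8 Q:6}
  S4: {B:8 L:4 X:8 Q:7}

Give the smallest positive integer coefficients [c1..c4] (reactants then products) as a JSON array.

Coefficients: [1, 4, 1, 2]

B: 1·0+4·4 = 16 | 1·0+2·8 = 16
L: 1·4+4·3 = 16 | 1·8+2·4 = 16
X: 1·0+4·4 = 16 | 1·0+2·8 = 16
Q: 1·4+4·4 = 20 | 1·6+2·7 = 20
gcd(1,4,1,2) = 1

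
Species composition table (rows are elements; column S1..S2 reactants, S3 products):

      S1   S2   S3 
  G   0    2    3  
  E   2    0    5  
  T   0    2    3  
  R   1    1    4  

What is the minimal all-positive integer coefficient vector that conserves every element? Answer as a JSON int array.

Coefficients: [5, 3, 2]

G: 5·0+3·2 = 6 | 2·3 = 6
E: 5·2+3·0 = 10 | 2·5 = 10
T: 5·0+3·2 = 6 | 2·3 = 6
R: 5·1+3·1 = 8 | 2·4 = 8
gcd(5,3,2) = 1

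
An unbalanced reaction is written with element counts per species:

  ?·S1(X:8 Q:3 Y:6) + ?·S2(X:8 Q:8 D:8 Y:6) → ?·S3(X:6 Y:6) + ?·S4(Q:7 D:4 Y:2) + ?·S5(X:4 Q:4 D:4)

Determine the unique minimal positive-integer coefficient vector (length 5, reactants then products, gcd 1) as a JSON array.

X: 3·8+4·8 = 56 | 6·6+3·0+5·4 = 56
Q: 3·3+4·8 = 41 | 6·0+3·7+5·4 = 41
D: 3·0+4·8 = 32 | 6·0+3·4+5·4 = 32
Y: 3·6+4·6 = 42 | 6·6+3·2+5·0 = 42
gcd(3,4,6,3,5) = 1

Coefficients: [3, 4, 6, 3, 5]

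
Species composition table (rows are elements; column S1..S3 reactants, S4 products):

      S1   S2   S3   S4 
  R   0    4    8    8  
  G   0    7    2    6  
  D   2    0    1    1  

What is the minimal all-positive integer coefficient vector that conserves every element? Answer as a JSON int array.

Coefficients: [1, 4, 4, 6]

R: 1·0+4·4+4·8 = 48 | 6·8 = 48
G: 1·0+4·7+4·2 = 36 | 6·6 = 36
D: 1·2+4·0+4·1 = 6 | 6·1 = 6
gcd(1,4,4,6) = 1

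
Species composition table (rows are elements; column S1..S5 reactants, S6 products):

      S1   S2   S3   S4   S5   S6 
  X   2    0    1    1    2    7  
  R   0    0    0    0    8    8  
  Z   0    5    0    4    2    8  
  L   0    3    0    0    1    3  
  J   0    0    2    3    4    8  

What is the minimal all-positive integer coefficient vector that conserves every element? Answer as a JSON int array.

Coefficients: [5, 2, 3, 2, 3, 3]

X: 5·2+2·0+3·1+2·1+3·2 = 21 | 3·7 = 21
R: 5·0+2·0+3·0+2·0+3·8 = 24 | 3·8 = 24
Z: 5·0+2·5+3·0+2·4+3·2 = 24 | 3·8 = 24
L: 5·0+2·3+3·0+2·0+3·1 = 9 | 3·3 = 9
J: 5·0+2·0+3·2+2·3+3·4 = 24 | 3·8 = 24
gcd(5,2,3,2,3,3) = 1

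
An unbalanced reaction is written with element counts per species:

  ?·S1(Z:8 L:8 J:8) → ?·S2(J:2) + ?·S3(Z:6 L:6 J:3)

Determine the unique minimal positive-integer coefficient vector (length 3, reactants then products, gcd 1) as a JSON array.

Z: 3·8 = 24 | 6·0+4·6 = 24
L: 3·8 = 24 | 6·0+4·6 = 24
J: 3·8 = 24 | 6·2+4·3 = 24
gcd(3,6,4) = 1

Coefficients: [3, 6, 4]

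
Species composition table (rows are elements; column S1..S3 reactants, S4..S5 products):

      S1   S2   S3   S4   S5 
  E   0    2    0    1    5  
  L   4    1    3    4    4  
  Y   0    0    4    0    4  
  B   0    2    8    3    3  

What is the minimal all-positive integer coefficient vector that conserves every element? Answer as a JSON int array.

Coefficients: [4, 5, 1, 5, 1]

E: 4·0+5·2+1·0 = 10 | 5·1+1·5 = 10
L: 4·4+5·1+1·3 = 24 | 5·4+1·4 = 24
Y: 4·0+5·0+1·4 = 4 | 5·0+1·4 = 4
B: 4·0+5·2+1·8 = 18 | 5·3+1·3 = 18
gcd(4,5,1,5,1) = 1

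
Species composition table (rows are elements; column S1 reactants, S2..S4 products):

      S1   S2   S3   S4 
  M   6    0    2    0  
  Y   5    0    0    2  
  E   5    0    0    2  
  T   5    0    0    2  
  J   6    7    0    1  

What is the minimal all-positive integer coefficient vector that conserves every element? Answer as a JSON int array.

Coefficients: [2, 1, 6, 5]

M: 2·6 = 12 | 1·0+6·2+5·0 = 12
Y: 2·5 = 10 | 1·0+6·0+5·2 = 10
E: 2·5 = 10 | 1·0+6·0+5·2 = 10
T: 2·5 = 10 | 1·0+6·0+5·2 = 10
J: 2·6 = 12 | 1·7+6·0+5·1 = 12
gcd(2,1,6,5) = 1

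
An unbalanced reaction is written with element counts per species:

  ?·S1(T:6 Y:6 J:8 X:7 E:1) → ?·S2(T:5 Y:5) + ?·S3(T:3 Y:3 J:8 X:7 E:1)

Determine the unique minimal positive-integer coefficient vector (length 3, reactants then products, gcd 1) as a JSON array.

Coefficients: [5, 3, 5]

T: 5·6 = 30 | 3·5+5·3 = 30
Y: 5·6 = 30 | 3·5+5·3 = 30
J: 5·8 = 40 | 3·0+5·8 = 40
X: 5·7 = 35 | 3·0+5·7 = 35
E: 5·1 = 5 | 3·0+5·1 = 5
gcd(5,3,5) = 1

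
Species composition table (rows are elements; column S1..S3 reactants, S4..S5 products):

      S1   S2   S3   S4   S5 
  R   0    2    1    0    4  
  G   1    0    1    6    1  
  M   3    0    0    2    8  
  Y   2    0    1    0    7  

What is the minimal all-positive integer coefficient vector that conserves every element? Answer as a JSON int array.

Coefficients: [6, 3, 2, 1, 2]

R: 6·0+3·2+2·1 = 8 | 1·0+2·4 = 8
G: 6·1+3·0+2·1 = 8 | 1·6+2·1 = 8
M: 6·3+3·0+2·0 = 18 | 1·2+2·8 = 18
Y: 6·2+3·0+2·1 = 14 | 1·0+2·7 = 14
gcd(6,3,2,1,2) = 1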